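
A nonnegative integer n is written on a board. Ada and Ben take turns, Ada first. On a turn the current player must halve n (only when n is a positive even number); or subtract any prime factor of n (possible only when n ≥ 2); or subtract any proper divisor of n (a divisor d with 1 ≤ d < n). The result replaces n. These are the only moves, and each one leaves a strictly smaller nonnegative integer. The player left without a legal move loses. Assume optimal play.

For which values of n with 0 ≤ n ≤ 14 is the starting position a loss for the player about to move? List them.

0, 1, 4, 9, 14

Positions with no move are L. A position that does have a move is losing for the player to move precisely when every available move leads to a winning position for the opponent. Fill in the labels:
n=0: no move → L
n=1: no move → L
n=2: can move to 0, which is L ⇒ W
n=3: can move to 0, which is L ⇒ W
n=4: moves to 2(W), 3(W); every one is W ⇒ L
n=5: can move to 0, which is L ⇒ W
n=6: can move to 4, which is L ⇒ W
n=7: can move to 0, which is L ⇒ W
n=8: can move to 4, which is L ⇒ W
n=9: moves to 6(W), 8(W); every one is W ⇒ L
n=10: can move to 9, which is L ⇒ W
n=11: can move to 0, which is L ⇒ W
n=12: can move to 9, which is L ⇒ W
n=13: can move to 0, which is L ⇒ W
n=14: moves to 7(W), 12(W), 13(W); every one is W ⇒ L
Reading off the rows marked L gives the requested list; there are 5 such values of n.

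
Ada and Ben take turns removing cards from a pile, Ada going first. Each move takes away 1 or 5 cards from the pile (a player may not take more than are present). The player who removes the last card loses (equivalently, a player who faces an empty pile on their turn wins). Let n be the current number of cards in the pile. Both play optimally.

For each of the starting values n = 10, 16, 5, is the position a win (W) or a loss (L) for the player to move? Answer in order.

Compute win/loss labels from the base case upward. A position with no move is W. Any other position is W if it can reach an L in one move, else L.
n=0: no move; the opponent has just taken the last card and therefore loses → W
n=1: →0(W) only, which is W, so L
n=2: →1(L), so W
n=3: →2(W) only, which is W, so L
n=4: →3(L), so W
n=5: →4(W), 0(W) — all W, so L
n=6: →5(L), so W
n=7: →6(W), 2(W) — all W, so L
n=8: →7(L), so W
n=9: →8(W), 4(W) — all W, so L
n=10: →9(L), so W
n=11: →10(W), 6(W) — all W, so L
n=12: →11(L), so W
n=13: →12(W), 8(W) — all W, so L
n=14: →13(L), so W
n=15: →14(W), 10(W) — all W, so L
n=16: →15(L), so W

10: W, 16: W, 5: L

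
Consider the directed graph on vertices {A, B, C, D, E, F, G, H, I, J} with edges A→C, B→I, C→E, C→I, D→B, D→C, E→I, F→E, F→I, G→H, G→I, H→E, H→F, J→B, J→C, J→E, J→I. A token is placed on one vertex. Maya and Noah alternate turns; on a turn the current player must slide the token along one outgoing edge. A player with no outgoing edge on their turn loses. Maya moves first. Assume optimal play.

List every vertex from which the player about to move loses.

Work bottom-up. With no move the player to move loses. Otherwise the position is W if at least one move leads to an L position for the opponent, and L if every move leads to a W.
Every edge goes from a vertex to one that appears earlier in the order I, E, F, B, C, H, J, G, D, A, so processing vertices in that order labels each vertex after all of its successors.
I: no outgoing edge → L
E: W (go to I, an L position)
F: W (go to I, an L position)
B: W (go to I, an L position)
C: W (go to I, an L position)
H: L (options F(W), E(W) are all W)
J: W (go to I, an L position)
G: W (go to H, an L position)
D: L (options C(W), B(W) are all W)
A: L (sole option C(W) is W)
The losing starting vertices are exactly the entries labelled L in this table (4 of them).

A, D, H, I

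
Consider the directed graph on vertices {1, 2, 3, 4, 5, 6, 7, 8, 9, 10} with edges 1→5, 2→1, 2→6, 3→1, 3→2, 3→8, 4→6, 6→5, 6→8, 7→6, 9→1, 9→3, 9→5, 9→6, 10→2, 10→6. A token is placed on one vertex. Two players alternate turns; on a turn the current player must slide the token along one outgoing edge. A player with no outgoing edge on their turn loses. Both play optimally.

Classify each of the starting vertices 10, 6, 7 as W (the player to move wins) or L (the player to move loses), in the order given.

10: W, 6: W, 7: L

Label each position W (a win for the player to move) or L (a loss). A position with no legal move is L; any other position is W exactly when some move reaches an L, and L when every move reaches a W.
Every edge goes from a vertex to one that appears earlier in the order 8, 5, 6, 1, 2, 3, 9, 7, 4, 10, so processing vertices in that order labels each vertex after all of its successors.
8: no outgoing edge → L
5: no outgoing edge → L
6: W (go to 5, an L position)
1: W (go to 5, an L position)
2: L (options 1(W), 6(W) are all W)
3: W (go to 2, an L position)
9: W (go to 5, an L position)
7: L (sole option 6(W) is W)
4: L (sole option 6(W) is W)
10: W (go to 2, an L position)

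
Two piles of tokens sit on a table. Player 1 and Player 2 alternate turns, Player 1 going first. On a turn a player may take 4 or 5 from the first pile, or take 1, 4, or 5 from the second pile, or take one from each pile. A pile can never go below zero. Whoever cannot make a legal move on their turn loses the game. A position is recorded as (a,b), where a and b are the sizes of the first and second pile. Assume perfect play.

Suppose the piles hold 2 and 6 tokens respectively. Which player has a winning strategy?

Positions with no move are L. A position that does have a move is losing for the player to move precisely when every available move leads to a winning position for the opponent. Fill in the labels:
No move ever increases a pile, so every position that can arise here has a ≤ 2 and b ≤ 6; it is enough to label the cells with 0 ≤ a ≤ 2 and 0 ≤ b ≤ 6.
Every move lowers a or b (never raises either), so fill the grid row by row in increasing a, and left to right within a row: each cell's successors are then already labelled.
      b=0  b=1  b=2  b=3  b=4  b=5  b=6
a=0:    L    W    L    W    W    W    W
a=1:    L    W    L    W    W    W    W
a=2:    L    W    L    W    W    W    W
Cells with no legal move (terminal, hence L): (0,0), (1,0), (2,0).
The remaining L cells, each justified by listing all of its moves:
(0,2): →(0,1)(W) only, which is W, so L
(1,2): →(1,1)(W), (0,1)(W) — all W, so L
(2,2): →(2,1)(W), (1,1)(W) — all W, so L
Every other cell has at least one move into one of the L cells above, so it is W.
From (2,6) Player 1 can move to (2,2), reaching an L position.

Player 1 wins.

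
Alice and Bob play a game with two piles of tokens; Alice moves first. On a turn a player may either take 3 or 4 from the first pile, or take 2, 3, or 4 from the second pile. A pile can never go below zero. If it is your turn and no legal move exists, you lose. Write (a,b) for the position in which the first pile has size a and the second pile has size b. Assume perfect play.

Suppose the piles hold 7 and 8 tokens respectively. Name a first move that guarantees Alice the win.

Build the W/L table. Terminal = L. A non-terminal position is W if it has a move to some L; otherwise it is L.
No move ever increases a pile, so every position that can arise here has a ≤ 7 and b ≤ 8; it is enough to label the cells with 0 ≤ a ≤ 7 and 0 ≤ b ≤ 8.
Every move lowers a or b (never raises either), so fill the grid row by row in increasing a, and left to right within a row: each cell's successors are then already labelled.
      b=0  b=1  b=2  b=3  b=4  b=5  b=6  b=7  b=8
a=0:    L    L    W    W    W    W    L    L    W
a=1:    L    L    W    W    W    W    L    L    W
a=2:    L    L    W    W    W    W    L    L    W
a=3:    W    W    L    L    W    W    W    W    L
a=4:    W    W    L    L    W    W    W    W    L
a=5:    W    W    L    L    W    W    W    W    L
a=6:    W    W    W    W    L    L    W    W    W
a=7:    L    L    W    W    W    W    L    L    W
Cells with no legal move (terminal, hence L): (0,0), (0,1), (1,0), (1,1), (2,0), (2,1).
The remaining L cells, each justified by listing all of its moves:
(0,6): only reaches (0,4)(W), (0,3)(W), (0,2)(W), all W → L
(0,7): only reaches (0,5)(W), (0,4)(W), (0,3)(W), all W → L
(1,6): only reaches (1,4)(W), (1,3)(W), (1,2)(W), all W → L
(1,7): only reaches (1,5)(W), (1,4)(W), (1,3)(W), all W → L
(2,6): only reaches (2,4)(W), (2,3)(W), (2,2)(W), all W → L
(2,7): only reaches (2,5)(W), (2,4)(W), (2,3)(W), all W → L
(3,2): only reaches (0,2)(W), (3,0)(W), all W → L
(3,3): only reaches (0,3)(W), (3,1)(W), (3,0)(W), all W → L
(3,8): only reaches (0,8)(W), (3,6)(W), (3,5)(W), (3,4)(W), all W → L
(4,2): only reaches (1,2)(W), (0,2)(W), (4,0)(W), all W → L
(4,3): only reaches (1,3)(W), (0,3)(W), (4,1)(W), (4,0)(W), all W → L
(4,8): only reaches (1,8)(W), (0,8)(W), (4,6)(W), (4,5)(W), (4,4)(W), all W → L
(5,2): only reaches (2,2)(W), (1,2)(W), (5,0)(W), all W → L
(5,3): only reaches (2,3)(W), (1,3)(W), (5,1)(W), (5,0)(W), all W → L
(5,8): only reaches (2,8)(W), (1,8)(W), (5,6)(W), (5,5)(W), (5,4)(W), all W → L
(6,4): only reaches (3,4)(W), (2,4)(W), (6,2)(W), (6,1)(W), (6,0)(W), all W → L
(6,5): only reaches (3,5)(W), (2,5)(W), (6,3)(W), (6,2)(W), (6,1)(W), all W → L
(7,0): only reaches (4,0)(W), (3,0)(W), all W → L
(7,1): only reaches (4,1)(W), (3,1)(W), all W → L
(7,6): only reaches (4,6)(W), (3,6)(W), (7,4)(W), (7,3)(W), (7,2)(W), all W → L
(7,7): only reaches (4,7)(W), (3,7)(W), (7,5)(W), (7,4)(W), (7,3)(W), all W → L
Every other cell has at least one move into one of the L cells above, so it is W.
From (7,8), the L positions reachable in one move are: (4,8), (3,8), (7,6). Any move reaching one of these is winning.

Move to (4,8).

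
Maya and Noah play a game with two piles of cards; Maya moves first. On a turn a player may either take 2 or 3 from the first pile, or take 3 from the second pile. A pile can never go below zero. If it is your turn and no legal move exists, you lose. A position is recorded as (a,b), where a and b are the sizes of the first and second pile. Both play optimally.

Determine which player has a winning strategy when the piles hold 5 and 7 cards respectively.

Label each position W (a win for the player to move) or L (a loss). A position with no legal move is L; any other position is W exactly when some move reaches an L, and L when every move reaches a W.
No move ever increases a pile, so every position that can arise here has a ≤ 5 and b ≤ 7; it is enough to label the cells with 0 ≤ a ≤ 5 and 0 ≤ b ≤ 7.
Every move lowers a or b (never raises either), so fill the grid row by row in increasing a, and left to right within a row: each cell's successors are then already labelled.
      b=0  b=1  b=2  b=3  b=4  b=5  b=6  b=7
a=0:    L    L    L    W    W    W    L    L
a=1:    L    L    L    W    W    W    L    L
a=2:    W    W    W    L    L    L    W    W
a=3:    W    W    W    L    L    L    W    W
a=4:    W    W    W    W    W    W    W    W
a=5:    L    L    L    W    W    W    L    L
Cells with no legal move (terminal, hence L): (0,0), (0,1), (0,2), (1,0), (1,1), (1,2).
The remaining L cells, each justified by listing all of its moves:
(0,6): the only move is to (0,3)(W), a W ⇒ L
(0,7): the only move is to (0,4)(W), a W ⇒ L
(1,6): the only move is to (1,3)(W), a W ⇒ L
(1,7): the only move is to (1,4)(W), a W ⇒ L
(2,3): moves to (0,3)(W), (2,0)(W); every one is W ⇒ L
(2,4): moves to (0,4)(W), (2,1)(W); every one is W ⇒ L
(2,5): moves to (0,5)(W), (2,2)(W); every one is W ⇒ L
(3,3): moves to (1,3)(W), (0,3)(W), (3,0)(W); every one is W ⇒ L
(3,4): moves to (1,4)(W), (0,4)(W), (3,1)(W); every one is W ⇒ L
(3,5): moves to (1,5)(W), (0,5)(W), (3,2)(W); every one is W ⇒ L
(5,0): moves to (3,0)(W), (2,0)(W); every one is W ⇒ L
(5,1): moves to (3,1)(W), (2,1)(W); every one is W ⇒ L
(5,2): moves to (3,2)(W), (2,2)(W); every one is W ⇒ L
(5,6): moves to (3,6)(W), (2,6)(W), (5,3)(W); every one is W ⇒ L
(5,7): moves to (3,7)(W), (2,7)(W), (5,4)(W); every one is W ⇒ L
Every other cell has at least one move into one of the L cells above, so it is W.
Every move from (5,7) reaches a W position, so the mover loses.

Noah wins.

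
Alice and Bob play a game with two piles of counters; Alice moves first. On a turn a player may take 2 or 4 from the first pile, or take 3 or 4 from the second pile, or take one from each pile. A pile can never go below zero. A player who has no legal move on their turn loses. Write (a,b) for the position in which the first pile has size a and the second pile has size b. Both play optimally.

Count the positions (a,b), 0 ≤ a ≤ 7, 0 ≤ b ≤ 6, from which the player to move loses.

Positions with no move are L. A position that does have a move is losing for the player to move precisely when every available move leads to a winning position for the opponent. Fill in the labels:
Every move lowers a or b (never raises either), so fill the grid row by row in increasing a, and left to right within a row: each cell's successors are then already labelled.
      b=0  b=1  b=2  b=3  b=4  b=5  b=6
a=0:    L    L    L    W    W    W    W
a=1:    L    W    W    W    W    L    L
a=2:    W    W    W    L    L    L    W
a=3:    W    L    L    L    W    W    W
a=4:    W    W    W    W    W    W    L
a=5:    W    W    W    W    L    W    W
a=6:    L    L    L    W    W    W    W
a=7:    L    W    W    W    W    L    L
Cells with no legal move (terminal, hence L): (0,0), (0,1), (0,2), (1,0).
The remaining L cells, each justified by listing all of its moves:
(1,5): →(1,2)(W), (1,1)(W), (0,4)(W) — all W, so L
(1,6): →(1,3)(W), (1,2)(W), (0,5)(W) — all W, so L
(2,3): →(0,3)(W), (2,0)(W), (1,2)(W) — all W, so L
(2,4): →(0,4)(W), (2,1)(W), (2,0)(W), (1,3)(W) — all W, so L
(2,5): →(0,5)(W), (2,2)(W), (2,1)(W), (1,4)(W) — all W, so L
(3,1): →(1,1)(W), (2,0)(W) — all W, so L
(3,2): →(1,2)(W), (2,1)(W) — all W, so L
(3,3): →(1,3)(W), (3,0)(W), (2,2)(W) — all W, so L
(4,6): →(2,6)(W), (0,6)(W), (4,3)(W), (4,2)(W), (3,5)(W) — all W, so L
(5,4): →(3,4)(W), (1,4)(W), (5,1)(W), (5,0)(W), (4,3)(W) — all W, so L
(6,0): →(4,0)(W), (2,0)(W) — all W, so L
(6,1): →(4,1)(W), (2,1)(W), (5,0)(W) — all W, so L
(6,2): →(4,2)(W), (2,2)(W), (5,1)(W) — all W, so L
(7,0): →(5,0)(W), (3,0)(W) — all W, so L
(7,5): →(5,5)(W), (3,5)(W), (7,2)(W), (7,1)(W), (6,4)(W) — all W, so L
(7,6): →(5,6)(W), (3,6)(W), (7,3)(W), (7,2)(W), (6,5)(W) — all W, so L
Every other cell has at least one move into one of the L cells above, so it is W.
L cells per row: a=0: 3, a=1: 3, a=2: 3, a=3: 3, a=4: 1, a=5: 1, a=6: 3, a=7: 3; total 20.

20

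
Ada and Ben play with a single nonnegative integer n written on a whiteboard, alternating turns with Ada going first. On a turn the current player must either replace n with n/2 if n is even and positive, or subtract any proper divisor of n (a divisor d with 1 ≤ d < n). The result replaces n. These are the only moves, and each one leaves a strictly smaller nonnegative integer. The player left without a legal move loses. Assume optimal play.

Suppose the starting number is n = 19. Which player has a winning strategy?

Ben wins.

Positions with no move are L. A position that does have a move is losing for the player to move precisely when every available move leads to a winning position for the opponent. Fill in the labels:
n=0: no move → L
n=1: no move → L
n=2: can move to 1, which is L ⇒ W
n=3: the only move is to 2(W), a W ⇒ L
n=4: can move to 3, which is L ⇒ W
n=5: the only move is to 4(W), a W ⇒ L
n=6: can move to 3, which is L ⇒ W
n=7: the only move is to 6(W), a W ⇒ L
n=8: can move to 7, which is L ⇒ W
n=9: moves to 6(W), 8(W); every one is W ⇒ L
n=10: can move to 5, which is L ⇒ W
n=11: the only move is to 10(W), a W ⇒ L
n=12: can move to 9, which is L ⇒ W
n=13: the only move is to 12(W), a W ⇒ L
n=14: can move to 7, which is L ⇒ W
n=15: moves to 10(W), 12(W), 14(W); every one is W ⇒ L
n=16: can move to 15, which is L ⇒ W
n=17: the only move is to 16(W), a W ⇒ L
n=18: can move to 9, which is L ⇒ W
n=19: the only move is to 18(W), a W ⇒ L
The starting position 19 is L: whatever Ada does, the opponent receives a W position.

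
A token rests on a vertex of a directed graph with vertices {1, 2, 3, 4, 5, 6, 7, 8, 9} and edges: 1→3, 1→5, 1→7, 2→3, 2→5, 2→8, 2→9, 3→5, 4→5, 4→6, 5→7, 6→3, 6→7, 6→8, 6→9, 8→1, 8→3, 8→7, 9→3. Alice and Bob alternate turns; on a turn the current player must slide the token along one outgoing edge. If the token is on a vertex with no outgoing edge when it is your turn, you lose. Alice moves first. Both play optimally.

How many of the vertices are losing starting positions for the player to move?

Positions with no move are L. A position that does have a move is losing for the player to move precisely when every available move leads to a winning position for the opponent. Fill in the labels:
Every edge goes from a vertex to one that appears earlier in the order 7, 5, 3, 1, 8, 9, 2, 6, 4, so processing vertices in that order labels each vertex after all of its successors.
7: no outgoing edge → L
5: reaches L-position 7 → W
3: only reaches 5(W), which is W → L
1: reaches L-position 3 → W
8: reaches L-position 3 → W
9: reaches L-position 3 → W
2: reaches L-position 3 → W
6: reaches L-position 3 → W
4: only reaches 6(W), 5(W), all W → L
The L vertices are 3, 4, 7; that is 3 in all.

3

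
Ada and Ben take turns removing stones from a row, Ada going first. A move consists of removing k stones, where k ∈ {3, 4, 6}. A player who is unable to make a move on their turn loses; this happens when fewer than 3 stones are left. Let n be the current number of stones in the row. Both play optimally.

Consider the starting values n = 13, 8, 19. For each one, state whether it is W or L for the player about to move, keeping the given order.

Classify positions by backward induction: terminal positions (no move available) are L. From any other position, the mover wins iff some move reaches an L.
n=0: no move → L
n=1: no move → L
n=2: no move → L
n=3: can move to 0, which is L ⇒ W
n=4: can move to 1, which is L ⇒ W
n=5: can move to 2, which is L ⇒ W
n=6: can move to 2, which is L ⇒ W
n=7: can move to 1, which is L ⇒ W
n=8: can move to 2, which is L ⇒ W
n=9: moves to 6(W), 5(W), 3(W); every one is W ⇒ L
n=10: moves to 7(W), 6(W), 4(W); every one is W ⇒ L
n=11: moves to 8(W), 7(W), 5(W); every one is W ⇒ L
n=12: can move to 9, which is L ⇒ W
n=13: can move to 10, which is L ⇒ W
n=14: can move to 11, which is L ⇒ W
n=15: can move to 11, which is L ⇒ W
n=16: can move to 10, which is L ⇒ W
n=17: can move to 11, which is L ⇒ W
n=18: moves to 15(W), 14(W), 12(W); every one is W ⇒ L
n=19: moves to 16(W), 15(W), 13(W); every one is W ⇒ L

13: W, 8: W, 19: L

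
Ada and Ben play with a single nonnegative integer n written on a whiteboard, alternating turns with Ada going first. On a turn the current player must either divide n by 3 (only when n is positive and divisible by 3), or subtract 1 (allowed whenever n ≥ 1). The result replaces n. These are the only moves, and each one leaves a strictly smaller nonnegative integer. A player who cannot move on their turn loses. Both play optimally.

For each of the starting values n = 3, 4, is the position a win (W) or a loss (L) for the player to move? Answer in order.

3: W, 4: L

Use the standard recursion: the mover loses at a terminal position; elsewhere, the mover wins exactly when some move hands the opponent an L position.
n=0: no move → L
n=1: W (go to 0, an L position)
n=2: L (sole option 1(W) is W)
n=3: W (go to 2, an L position)
n=4: L (sole option 3(W) is W)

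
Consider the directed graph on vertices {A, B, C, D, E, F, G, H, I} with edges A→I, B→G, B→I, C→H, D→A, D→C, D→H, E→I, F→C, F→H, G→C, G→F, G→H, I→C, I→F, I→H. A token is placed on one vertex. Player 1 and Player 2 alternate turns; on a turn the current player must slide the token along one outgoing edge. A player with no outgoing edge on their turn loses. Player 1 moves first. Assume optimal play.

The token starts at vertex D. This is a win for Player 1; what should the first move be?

Build the W/L table. Terminal = L. A non-terminal position is W if it has a move to some L; otherwise it is L.
Every edge goes from a vertex to one that appears earlier in the order H, C, F, I, G, A, B, D, E, so processing vertices in that order labels each vertex after all of its successors.
H: no outgoing edge → L
C: W (go to H, an L position)
F: W (go to H, an L position)
I: W (go to H, an L position)
G: W (go to H, an L position)
A: L (sole option I(W) is W)
B: L (options G(W), I(W) are all W)
D: W (go to A, an L position)
E: L (sole option I(W) is W)
From D, the L positions reachable in one move are: A, H. Any move reaching one of these is winning.

Move to A.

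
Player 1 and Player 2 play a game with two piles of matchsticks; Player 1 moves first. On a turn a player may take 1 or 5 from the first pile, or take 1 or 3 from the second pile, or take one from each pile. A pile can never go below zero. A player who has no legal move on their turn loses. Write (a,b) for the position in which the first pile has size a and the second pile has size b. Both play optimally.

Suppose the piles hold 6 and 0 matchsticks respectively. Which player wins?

Label each position W (a win for the player to move) or L (a loss). A position with no legal move is L; any other position is W exactly when some move reaches an L, and L when every move reaches a W.
No move ever increases a pile, so every position that can arise here has a ≤ 6 and b ≤ 0; it is enough to label the cells with 0 ≤ a ≤ 6 and 0 ≤ b ≤ 0.
Every move lowers a or b (never raises either), so fill the grid row by row in increasing a, and left to right within a row: each cell's successors are then already labelled.
      b=0
a=0:    L
a=1:    W
a=2:    L
a=3:    W
a=4:    L
a=5:    W
a=6:    L
Cells with no legal move (terminal, hence L): (0,0).
The remaining L cells, each justified by listing all of its moves:
(2,0): →(1,0)(W) only, which is W, so L
(4,0): →(3,0)(W) only, which is W, so L
(6,0): →(5,0)(W), (1,0)(W) — all W, so L
Every other cell has at least one move into one of the L cells above, so it is W.
Every move from (6,0) reaches a W position, so the mover loses.

Player 2 wins.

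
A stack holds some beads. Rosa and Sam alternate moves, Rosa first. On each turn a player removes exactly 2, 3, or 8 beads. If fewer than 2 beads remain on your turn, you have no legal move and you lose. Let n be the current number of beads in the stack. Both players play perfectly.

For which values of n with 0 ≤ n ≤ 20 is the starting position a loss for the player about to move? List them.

Compute win/loss labels from the base case upward. A position with no move is L. Any other position is W if it can reach an L in one move, else L.
n=0: no move → L
n=1: no move → L
n=2: can move to 0, which is L ⇒ W
n=3: can move to 1, which is L ⇒ W
n=4: can move to 1, which is L ⇒ W
n=5: moves to 3(W), 2(W); every one is W ⇒ L
n=6: moves to 4(W), 3(W); every one is W ⇒ L
n=7: can move to 5, which is L ⇒ W
n=8: can move to 6, which is L ⇒ W
n=9: can move to 6, which is L ⇒ W
n=10: moves to 8(W), 7(W), 2(W); every one is W ⇒ L
n=11: moves to 9(W), 8(W), 3(W); every one is W ⇒ L
n=12: can move to 10, which is L ⇒ W
n=13: can move to 11, which is L ⇒ W
n=14: can move to 11, which is L ⇒ W
n=15: moves to 13(W), 12(W), 7(W); every one is W ⇒ L
n=16: moves to 14(W), 13(W), 8(W); every one is W ⇒ L
n=17: can move to 15, which is L ⇒ W
n=18: can move to 16, which is L ⇒ W
n=19: can move to 16, which is L ⇒ W
n=20: moves to 18(W), 17(W), 12(W); every one is W ⇒ L
The losing starting values of n are exactly the entries labelled L in this table (9 of them).

0, 1, 5, 6, 10, 11, 15, 16, 20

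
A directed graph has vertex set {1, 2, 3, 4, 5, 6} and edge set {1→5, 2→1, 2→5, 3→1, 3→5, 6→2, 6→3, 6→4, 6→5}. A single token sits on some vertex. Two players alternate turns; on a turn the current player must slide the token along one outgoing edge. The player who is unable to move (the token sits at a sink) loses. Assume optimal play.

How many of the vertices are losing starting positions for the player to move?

2

Label each position W (a win for the player to move) or L (a loss). A position with no legal move is L; any other position is W exactly when some move reaches an L, and L when every move reaches a W.
Every edge goes from a vertex to one that appears earlier in the order 5, 4, 1, 3, 2, 6, so processing vertices in that order labels each vertex after all of its successors.
5: no outgoing edge → L
4: no outgoing edge → L
1: W (go to 5, an L position)
3: W (go to 5, an L position)
2: W (go to 5, an L position)
6: W (go to 4, an L position)
The L vertices are 4, 5; that is 2 in all.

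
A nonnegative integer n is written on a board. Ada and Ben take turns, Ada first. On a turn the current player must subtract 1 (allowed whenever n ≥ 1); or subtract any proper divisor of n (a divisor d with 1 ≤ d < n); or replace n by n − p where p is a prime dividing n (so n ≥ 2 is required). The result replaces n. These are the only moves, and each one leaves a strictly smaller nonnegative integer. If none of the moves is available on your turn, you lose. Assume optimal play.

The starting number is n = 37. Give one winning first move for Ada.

Classify positions by backward induction: terminal positions (no move available) are L. From any other position, the mover wins iff some move reaches an L.
n=0: no move → L
n=1: W (go to 0, an L position)
n=2: W (go to 0, an L position)
n=3: W (go to 0, an L position)
n=4: L (options 2(W), 3(W) are all W)
n=5: W (go to 0, an L position)
n=6: W (go to 4, an L position)
n=7: W (go to 0, an L position)
n=8: W (go to 4, an L position)
n=9: L (options 6(W), 8(W) are all W)
n=10: W (go to 9, an L position)
n=11: W (go to 0, an L position)
n=12: W (go to 9, an L position)
n=13: W (go to 0, an L position)
n=14: L (options 7(W), 12(W), 13(W) are all W)
n=15: W (go to 14, an L position)
n=16: W (go to 14, an L position)
n=17: W (go to 0, an L position)
n=18: W (go to 9, an L position)
n=19: W (go to 0, an L position)
n=20: L (options 10(W), 15(W), 16(W), 18(W), 19(W) are all W)
n=21: W (go to 14, an L position)
n=22: W (go to 20, an L position)
n=23: W (go to 0, an L position)
n=24: W (go to 20, an L position)
n=25: W (go to 20, an L position)
n=26: L (options 13(W), 24(W), 25(W) are all W)
n=27: W (go to 26, an L position)
n=28: W (go to 14, an L position)
n=29: W (go to 0, an L position)
n=30: W (go to 20, an L position)
n=31: W (go to 0, an L position)
n=32: L (options 16(W), 24(W), 28(W), 30(W), 31(W) are all W)
n=33: W (go to 32, an L position)
n=34: W (go to 32, an L position)
n=35: L (options 28(W), 30(W), 34(W) are all W)
n=36: W (go to 32, an L position)
n=37: W (go to 0, an L position)
From 37, the L positions reachable in one move are: 0.

Move to 0.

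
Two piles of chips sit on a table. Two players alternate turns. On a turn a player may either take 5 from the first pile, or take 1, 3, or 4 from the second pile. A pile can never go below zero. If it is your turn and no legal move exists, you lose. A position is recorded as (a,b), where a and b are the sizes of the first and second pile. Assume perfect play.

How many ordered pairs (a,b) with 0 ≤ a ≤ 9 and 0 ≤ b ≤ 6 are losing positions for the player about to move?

20

Work bottom-up. With no move the player to move loses. Otherwise the position is W if at least one move leads to an L position for the opponent, and L if every move leads to a W.
Every move lowers a or b (never raises either), so fill the grid row by row in increasing a, and left to right within a row: each cell's successors are then already labelled.
      b=0  b=1  b=2  b=3  b=4  b=5  b=6
a=0:    L    W    L    W    W    W    W
a=1:    L    W    L    W    W    W    W
a=2:    L    W    L    W    W    W    W
a=3:    L    W    L    W    W    W    W
a=4:    L    W    L    W    W    W    W
a=5:    W    L    W    L    W    W    W
a=6:    W    L    W    L    W    W    W
a=7:    W    L    W    L    W    W    W
a=8:    W    L    W    L    W    W    W
a=9:    W    L    W    L    W    W    W
Cells with no legal move (terminal, hence L): (0,0), (1,0), (2,0), (3,0), (4,0).
The remaining L cells, each justified by listing all of its moves:
(0,2): the only move is to (0,1)(W), a W ⇒ L
(1,2): the only move is to (1,1)(W), a W ⇒ L
(2,2): the only move is to (2,1)(W), a W ⇒ L
(3,2): the only move is to (3,1)(W), a W ⇒ L
(4,2): the only move is to (4,1)(W), a W ⇒ L
(5,1): moves to (0,1)(W), (5,0)(W); every one is W ⇒ L
(5,3): moves to (0,3)(W), (5,2)(W), (5,0)(W); every one is W ⇒ L
(6,1): moves to (1,1)(W), (6,0)(W); every one is W ⇒ L
(6,3): moves to (1,3)(W), (6,2)(W), (6,0)(W); every one is W ⇒ L
(7,1): moves to (2,1)(W), (7,0)(W); every one is W ⇒ L
(7,3): moves to (2,3)(W), (7,2)(W), (7,0)(W); every one is W ⇒ L
(8,1): moves to (3,1)(W), (8,0)(W); every one is W ⇒ L
(8,3): moves to (3,3)(W), (8,2)(W), (8,0)(W); every one is W ⇒ L
(9,1): moves to (4,1)(W), (9,0)(W); every one is W ⇒ L
(9,3): moves to (4,3)(W), (9,2)(W), (9,0)(W); every one is W ⇒ L
Every other cell has at least one move into one of the L cells above, so it is W.
L cells per row: a=0: 2, a=1: 2, a=2: 2, a=3: 2, a=4: 2, a=5: 2, a=6: 2, a=7: 2, a=8: 2, a=9: 2; total 20.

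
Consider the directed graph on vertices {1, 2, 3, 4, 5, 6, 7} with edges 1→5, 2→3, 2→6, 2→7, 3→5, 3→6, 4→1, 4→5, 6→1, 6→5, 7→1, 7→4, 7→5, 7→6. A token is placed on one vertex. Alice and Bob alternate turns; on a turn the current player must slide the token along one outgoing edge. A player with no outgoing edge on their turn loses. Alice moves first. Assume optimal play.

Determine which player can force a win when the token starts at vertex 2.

Compute win/loss labels from the base case upward. A position with no move is L. Any other position is W if it can reach an L in one move, else L.
Every edge goes from a vertex to one that appears earlier in the order 5, 1, 6, 4, 7, 3, 2, so processing vertices in that order labels each vertex after all of its successors.
5: no outgoing edge → L
1: W (go to 5, an L position)
6: W (go to 5, an L position)
4: W (go to 5, an L position)
7: W (go to 5, an L position)
3: W (go to 5, an L position)
2: L (options 3(W), 7(W), 6(W) are all W)
The starting position 2 is L: whatever Alice does, the opponent receives a W position.

Bob wins.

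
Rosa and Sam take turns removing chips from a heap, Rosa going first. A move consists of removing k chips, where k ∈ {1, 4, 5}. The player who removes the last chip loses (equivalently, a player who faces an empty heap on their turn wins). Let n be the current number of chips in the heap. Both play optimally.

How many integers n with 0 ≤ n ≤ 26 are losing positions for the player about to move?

Label each position W (a win for the player to move) or L (a loss). A position with no legal move is W; any other position is W exactly when some move reaches an L, and L when every move reaches a W.
n=0: no move; the opponent has just taken the last chip and therefore loses → W
n=1: →0(W) only, which is W, so L
n=2: →1(L), so W
n=3: →2(W) only, which is W, so L
n=4: →3(L), so W
n=5: →1(L), so W
n=6: →1(L), so W
n=7: →3(L), so W
n=8: →3(L), so W
n=9: →8(W), 5(W), 4(W) — all W, so L
n=10: →9(L), so W
n=11: →10(W), 7(W), 6(W) — all W, so L
n=12: →11(L), so W
n=13: →9(L), so W
n=14: →9(L), so W
n=15: →11(L), so W
n=16: →11(L), so W
n=17: →16(W), 13(W), 12(W) — all W, so L
n=18: →17(L), so W
n=19: →18(W), 15(W), 14(W) — all W, so L
n=20: →19(L), so W
n=21: →17(L), so W
n=22: →17(L), so W
n=23: →19(L), so W
n=24: →19(L), so W
n=25: →24(W), 21(W), 20(W) — all W, so L
n=26: →25(L), so W
L entries with 0 ≤ n ≤ 26: n = 1, 3, 9, 11, 17, 19, 25; that makes 7.

7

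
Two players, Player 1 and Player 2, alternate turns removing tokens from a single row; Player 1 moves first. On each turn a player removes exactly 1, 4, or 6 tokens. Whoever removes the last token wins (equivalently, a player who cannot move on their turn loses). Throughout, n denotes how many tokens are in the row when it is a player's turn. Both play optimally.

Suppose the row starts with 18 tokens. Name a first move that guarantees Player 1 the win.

Build the W/L table. Terminal = L. A non-terminal position is W if it has a move to some L; otherwise it is L.
n=0: no move → L
n=1: can move to 0, which is L ⇒ W
n=2: the only move is to 1(W), a W ⇒ L
n=3: can move to 2, which is L ⇒ W
n=4: can move to 0, which is L ⇒ W
n=5: moves to 4(W), 1(W); every one is W ⇒ L
n=6: can move to 5, which is L ⇒ W
n=7: moves to 6(W), 3(W), 1(W); every one is W ⇒ L
n=8: can move to 7, which is L ⇒ W
n=9: can move to 5, which is L ⇒ W
n=10: moves to 9(W), 6(W), 4(W); every one is W ⇒ L
n=11: can move to 10, which is L ⇒ W
n=12: moves to 11(W), 8(W), 6(W); every one is W ⇒ L
n=13: can move to 12, which is L ⇒ W
n=14: can move to 10, which is L ⇒ W
n=15: moves to 14(W), 11(W), 9(W); every one is W ⇒ L
n=16: can move to 15, which is L ⇒ W
n=17: moves to 16(W), 13(W), 11(W); every one is W ⇒ L
n=18: can move to 17, which is L ⇒ W
From 18, the L positions reachable in one move are: 17, 12. Any move reaching one of these is winning.

Remove 1, leaving 17.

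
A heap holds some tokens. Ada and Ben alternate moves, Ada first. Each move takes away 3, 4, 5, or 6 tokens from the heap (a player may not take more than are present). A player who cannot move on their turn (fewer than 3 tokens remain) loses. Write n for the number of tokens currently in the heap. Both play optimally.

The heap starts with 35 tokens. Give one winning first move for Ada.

Remove 6, leaving 29.

Positions with no move are L. A position that does have a move is losing for the player to move precisely when every available move leads to a winning position for the opponent. Fill in the labels:
n=0: no move → L
n=1: no move → L
n=2: no move → L
n=3: →0(L), so W
n=4: →1(L), so W
n=5: →2(L), so W
n=6: →2(L), so W
n=7: →2(L), so W
n=8: →2(L), so W
n=9: →6(W), 5(W), 4(W), 3(W) — all W, so L
n=10: →7(W), 6(W), 5(W), 4(W) — all W, so L
n=11: →8(W), 7(W), 6(W), 5(W) — all W, so L
n=12: →9(L), so W
n=13: →10(L), so W
n=14: →11(L), so W
n=15: →11(L), so W
n=16: →11(L), so W
n=17: →11(L), so W
n=18: →15(W), 14(W), 13(W), 12(W) — all W, so L
n=19: →16(W), 15(W), 14(W), 13(W) — all W, so L
n=20: →17(W), 16(W), 15(W), 14(W) — all W, so L
n=21: →18(L), so W
n=22: →19(L), so W
n=23: →20(L), so W
n=24: →20(L), so W
n=25: →20(L), so W
n=26: →20(L), so W
n=27: →24(W), 23(W), 22(W), 21(W) — all W, so L
n=28: →25(W), 24(W), 23(W), 22(W) — all W, so L
n=29: →26(W), 25(W), 24(W), 23(W) — all W, so L
n=30: →27(L), so W
n=31: →28(L), so W
n=32: →29(L), so W
n=33: →29(L), so W
n=34: →29(L), so W
n=35: →29(L), so W
From 35, the L positions reachable in one move are: 29.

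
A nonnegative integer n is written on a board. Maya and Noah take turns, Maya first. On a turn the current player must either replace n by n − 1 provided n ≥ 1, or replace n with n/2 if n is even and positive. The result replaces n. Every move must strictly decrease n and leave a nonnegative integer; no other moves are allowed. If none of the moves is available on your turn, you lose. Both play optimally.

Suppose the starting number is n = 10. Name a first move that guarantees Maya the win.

Move to 5.

Positions with no move are L. A position that does have a move is losing for the player to move precisely when every available move leads to a winning position for the opponent. Fill in the labels:
n=0: no move → L
n=1: W (go to 0, an L position)
n=2: L (sole option 1(W) is W)
n=3: W (go to 2, an L position)
n=4: W (go to 2, an L position)
n=5: L (sole option 4(W) is W)
n=6: W (go to 5, an L position)
n=7: L (sole option 6(W) is W)
n=8: W (go to 7, an L position)
n=9: L (sole option 8(W) is W)
n=10: W (go to 5, an L position)
From 10, the L positions reachable in one move are: 5, 9. Any move reaching one of these is winning.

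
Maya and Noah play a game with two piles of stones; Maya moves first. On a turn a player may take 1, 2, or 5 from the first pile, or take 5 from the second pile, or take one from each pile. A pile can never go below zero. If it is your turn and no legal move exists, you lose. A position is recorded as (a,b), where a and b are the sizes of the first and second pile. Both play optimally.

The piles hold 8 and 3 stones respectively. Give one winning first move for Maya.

Move to (6,3).

Compute win/loss labels from the base case upward. A position with no move is L. Any other position is W if it can reach an L in one move, else L.
No move ever increases a pile, so every position that can arise here has a ≤ 8 and b ≤ 3; it is enough to label the cells with 0 ≤ a ≤ 8 and 0 ≤ b ≤ 3.
Every move lowers a or b (never raises either), so fill the grid row by row in increasing a, and left to right within a row: each cell's successors are then already labelled.
      b=0  b=1  b=2  b=3
a=0:    L    L    L    L
a=1:    W    W    W    W
a=2:    W    W    W    W
a=3:    L    L    L    L
a=4:    W    W    W    W
a=5:    W    W    W    W
a=6:    L    L    L    L
a=7:    W    W    W    W
a=8:    W    W    W    W
Cells with no legal move (terminal, hence L): (0,0), (0,1), (0,2), (0,3).
The remaining L cells, each justified by listing all of its moves:
(3,0): →(2,0)(W), (1,0)(W) — all W, so L
(3,1): →(2,1)(W), (1,1)(W), (2,0)(W) — all W, so L
(3,2): →(2,2)(W), (1,2)(W), (2,1)(W) — all W, so L
(3,3): →(2,3)(W), (1,3)(W), (2,2)(W) — all W, so L
(6,0): →(5,0)(W), (4,0)(W), (1,0)(W) — all W, so L
(6,1): →(5,1)(W), (4,1)(W), (1,1)(W), (5,0)(W) — all W, so L
(6,2): →(5,2)(W), (4,2)(W), (1,2)(W), (5,1)(W) — all W, so L
(6,3): →(5,3)(W), (4,3)(W), (1,3)(W), (5,2)(W) — all W, so L
Every other cell has at least one move into one of the L cells above, so it is W.
From (8,3), the L positions reachable in one move are: (6,3), (3,3). Any move reaching one of these is winning.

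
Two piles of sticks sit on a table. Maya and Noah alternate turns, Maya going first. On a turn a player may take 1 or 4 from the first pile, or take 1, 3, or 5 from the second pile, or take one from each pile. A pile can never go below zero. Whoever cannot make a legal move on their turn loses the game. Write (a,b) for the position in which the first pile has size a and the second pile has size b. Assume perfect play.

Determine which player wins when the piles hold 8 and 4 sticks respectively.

Noah wins.

Positions with no move are L. A position that does have a move is losing for the player to move precisely when every available move leads to a winning position for the opponent. Fill in the labels:
No move ever increases a pile, so every position that can arise here has a ≤ 8 and b ≤ 4; it is enough to label the cells with 0 ≤ a ≤ 8 and 0 ≤ b ≤ 4.
Every move lowers a or b (never raises either), so fill the grid row by row in increasing a, and left to right within a row: each cell's successors are then already labelled.
      b=0  b=1  b=2  b=3  b=4
a=0:    L    W    L    W    L
a=1:    W    W    W    W    W
a=2:    L    W    L    W    L
a=3:    W    W    W    W    W
a=4:    W    L    W    L    W
a=5:    L    W    W    W    W
a=6:    W    W    W    L    W
a=7:    L    W    L    W    W
a=8:    W    W    W    W    L
Cells with no legal move (terminal, hence L): (0,0).
The remaining L cells, each justified by listing all of its moves:
(0,2): the only move is to (0,1)(W), a W ⇒ L
(0,4): moves to (0,3)(W), (0,1)(W); every one is W ⇒ L
(2,0): the only move is to (1,0)(W), a W ⇒ L
(2,2): moves to (1,2)(W), (2,1)(W), (1,1)(W); every one is W ⇒ L
(2,4): moves to (1,4)(W), (2,3)(W), (2,1)(W), (1,3)(W); every one is W ⇒ L
(4,1): moves to (3,1)(W), (0,1)(W), (4,0)(W), (3,0)(W); every one is W ⇒ L
(4,3): moves to (3,3)(W), (0,3)(W), (4,2)(W), (4,0)(W), (3,2)(W); every one is W ⇒ L
(5,0): moves to (4,0)(W), (1,0)(W); every one is W ⇒ L
(6,3): moves to (5,3)(W), (2,3)(W), (6,2)(W), (6,0)(W), (5,2)(W); every one is W ⇒ L
(7,0): moves to (6,0)(W), (3,0)(W); every one is W ⇒ L
(7,2): moves to (6,2)(W), (3,2)(W), (7,1)(W), (6,1)(W); every one is W ⇒ L
(8,4): moves to (7,4)(W), (4,4)(W), (8,3)(W), (8,1)(W), (7,3)(W); every one is W ⇒ L
Every other cell has at least one move into one of the L cells above, so it is W.
The starting position (8,4) is L: whatever Maya does, the opponent receives a W position.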